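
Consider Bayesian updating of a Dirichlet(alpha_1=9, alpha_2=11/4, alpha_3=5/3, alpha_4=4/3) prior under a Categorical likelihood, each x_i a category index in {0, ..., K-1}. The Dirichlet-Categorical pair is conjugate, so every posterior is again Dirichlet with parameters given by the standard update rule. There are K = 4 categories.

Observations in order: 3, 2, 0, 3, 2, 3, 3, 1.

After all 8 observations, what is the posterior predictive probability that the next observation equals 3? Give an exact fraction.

64/273

obs 1: x=3 → posterior Dirichlet(9, 11/4, 5/3, 7/3)
obs 2: x=2 → posterior Dirichlet(9, 11/4, 8/3, 7/3)
obs 3: x=0 → posterior Dirichlet(10, 11/4, 8/3, 7/3)
obs 4: x=3 → posterior Dirichlet(10, 11/4, 8/3, 10/3)
obs 5: x=2 → posterior Dirichlet(10, 11/4, 11/3, 10/3)
obs 6: x=3 → posterior Dirichlet(10, 11/4, 11/3, 13/3)
obs 7: x=3 → posterior Dirichlet(10, 11/4, 11/3, 16/3)
obs 8: x=1 → posterior Dirichlet(10, 15/4, 11/3, 16/3)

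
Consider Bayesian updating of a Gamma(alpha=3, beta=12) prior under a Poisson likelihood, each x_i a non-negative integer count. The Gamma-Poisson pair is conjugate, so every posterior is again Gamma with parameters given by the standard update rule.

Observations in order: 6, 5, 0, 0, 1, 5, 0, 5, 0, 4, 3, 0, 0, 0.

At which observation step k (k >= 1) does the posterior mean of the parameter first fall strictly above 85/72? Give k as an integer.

k = 8

obs 1: x=6 → posterior Gamma(9, 13)
obs 2: x=5 → posterior Gamma(14, 14)
obs 3: x=0 → posterior Gamma(14, 15)
obs 4: x=0 → posterior Gamma(14, 16)
obs 5: x=1 → posterior Gamma(15, 17)
obs 6: x=5 → posterior Gamma(20, 18)
obs 7: x=0 → posterior Gamma(20, 19)
obs 8: x=5 → posterior Gamma(25, 20)
obs 9: x=0 → posterior Gamma(25, 21)
obs 10: x=4 → posterior Gamma(29, 22)
obs 11: x=3 → posterior Gamma(32, 23)
obs 12: x=0 → posterior Gamma(32, 24)
obs 13: x=0 → posterior Gamma(32, 25)
obs 14: x=0 → posterior Gamma(32, 26)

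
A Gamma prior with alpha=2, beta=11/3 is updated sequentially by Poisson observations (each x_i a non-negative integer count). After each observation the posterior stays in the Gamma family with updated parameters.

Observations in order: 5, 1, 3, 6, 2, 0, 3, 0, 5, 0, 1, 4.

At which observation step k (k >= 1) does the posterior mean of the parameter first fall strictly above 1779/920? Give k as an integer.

obs 1: x=5 → posterior Gamma(7, 14/3)
obs 2: x=1 → posterior Gamma(8, 17/3)
obs 3: x=3 → posterior Gamma(11, 20/3)
obs 4: x=6 → posterior Gamma(17, 23/3)
obs 5: x=2 → posterior Gamma(19, 26/3)
obs 6: x=0 → posterior Gamma(19, 29/3)
obs 7: x=3 → posterior Gamma(22, 32/3)
obs 8: x=0 → posterior Gamma(22, 35/3)
obs 9: x=5 → posterior Gamma(27, 38/3)
obs 10: x=0 → posterior Gamma(27, 41/3)
obs 11: x=1 → posterior Gamma(28, 44/3)
obs 12: x=4 → posterior Gamma(32, 47/3)

k = 4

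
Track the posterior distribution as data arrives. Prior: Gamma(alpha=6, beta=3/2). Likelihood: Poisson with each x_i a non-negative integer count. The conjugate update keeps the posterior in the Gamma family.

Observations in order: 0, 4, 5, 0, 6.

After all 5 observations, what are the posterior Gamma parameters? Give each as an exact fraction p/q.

alpha=21, beta=13/2

obs 1: x=0 → posterior Gamma(6, 5/2)
obs 2: x=4 → posterior Gamma(10, 7/2)
obs 3: x=5 → posterior Gamma(15, 9/2)
obs 4: x=0 → posterior Gamma(15, 11/2)
obs 5: x=6 → posterior Gamma(21, 13/2)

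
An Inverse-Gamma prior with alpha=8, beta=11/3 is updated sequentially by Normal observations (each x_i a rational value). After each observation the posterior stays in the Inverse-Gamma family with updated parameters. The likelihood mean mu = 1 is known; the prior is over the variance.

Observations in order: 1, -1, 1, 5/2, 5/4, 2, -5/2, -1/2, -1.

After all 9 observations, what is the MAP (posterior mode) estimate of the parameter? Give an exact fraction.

obs 1: x=1 → posterior Inverse-Gamma(17/2, 11/3)
obs 2: x=-1 → posterior Inverse-Gamma(9, 17/3)
obs 3: x=1 → posterior Inverse-Gamma(19/2, 17/3)
obs 4: x=5/2 → posterior Inverse-Gamma(10, 163/24)
obs 5: x=5/4 → posterior Inverse-Gamma(21/2, 655/96)
obs 6: x=2 → posterior Inverse-Gamma(11, 703/96)
obs 7: x=-5/2 → posterior Inverse-Gamma(23/2, 1291/96)
obs 8: x=-1/2 → posterior Inverse-Gamma(12, 1399/96)
obs 9: x=-1 → posterior Inverse-Gamma(25/2, 1591/96)

1591/1296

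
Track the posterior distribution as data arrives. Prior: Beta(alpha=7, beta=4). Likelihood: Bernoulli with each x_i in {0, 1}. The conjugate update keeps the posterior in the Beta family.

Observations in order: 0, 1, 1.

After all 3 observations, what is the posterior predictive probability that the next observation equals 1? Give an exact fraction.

9/14

obs 1: x=0 → posterior Beta(7, 5)
obs 2: x=1 → posterior Beta(8, 5)
obs 3: x=1 → posterior Beta(9, 5)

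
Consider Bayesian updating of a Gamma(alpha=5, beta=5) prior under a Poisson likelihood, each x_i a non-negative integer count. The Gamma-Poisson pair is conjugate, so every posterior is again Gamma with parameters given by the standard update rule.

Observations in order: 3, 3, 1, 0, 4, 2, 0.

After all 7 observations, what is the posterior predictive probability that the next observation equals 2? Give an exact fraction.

obs 1: x=3 → posterior Gamma(8, 6)
obs 2: x=3 → posterior Gamma(11, 7)
obs 3: x=1 → posterior Gamma(12, 8)
obs 4: x=0 → posterior Gamma(12, 9)
obs 5: x=4 → posterior Gamma(16, 10)
obs 6: x=2 → posterior Gamma(18, 11)
obs 7: x=0 → posterior Gamma(18, 12)

4552589991031376707584/19004963774880799438801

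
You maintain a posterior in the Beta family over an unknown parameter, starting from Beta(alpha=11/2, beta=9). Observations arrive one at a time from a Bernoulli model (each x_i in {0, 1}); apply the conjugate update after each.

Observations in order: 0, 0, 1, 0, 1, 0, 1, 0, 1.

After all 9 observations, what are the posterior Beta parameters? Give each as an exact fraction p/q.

alpha=19/2, beta=14

obs 1: x=0 → posterior Beta(11/2, 10)
obs 2: x=0 → posterior Beta(11/2, 11)
obs 3: x=1 → posterior Beta(13/2, 11)
obs 4: x=0 → posterior Beta(13/2, 12)
obs 5: x=1 → posterior Beta(15/2, 12)
obs 6: x=0 → posterior Beta(15/2, 13)
obs 7: x=1 → posterior Beta(17/2, 13)
obs 8: x=0 → posterior Beta(17/2, 14)
obs 9: x=1 → posterior Beta(19/2, 14)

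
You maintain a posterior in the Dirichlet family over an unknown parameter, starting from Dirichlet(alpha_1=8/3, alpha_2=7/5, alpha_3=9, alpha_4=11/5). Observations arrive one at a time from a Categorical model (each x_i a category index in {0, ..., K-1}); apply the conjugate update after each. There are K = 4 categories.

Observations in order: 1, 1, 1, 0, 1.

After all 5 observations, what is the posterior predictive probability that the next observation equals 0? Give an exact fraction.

obs 1: x=1 → posterior Dirichlet(8/3, 12/5, 9, 11/5)
obs 2: x=1 → posterior Dirichlet(8/3, 17/5, 9, 11/5)
obs 3: x=1 → posterior Dirichlet(8/3, 22/5, 9, 11/5)
obs 4: x=0 → posterior Dirichlet(11/3, 22/5, 9, 11/5)
obs 5: x=1 → posterior Dirichlet(11/3, 27/5, 9, 11/5)

55/304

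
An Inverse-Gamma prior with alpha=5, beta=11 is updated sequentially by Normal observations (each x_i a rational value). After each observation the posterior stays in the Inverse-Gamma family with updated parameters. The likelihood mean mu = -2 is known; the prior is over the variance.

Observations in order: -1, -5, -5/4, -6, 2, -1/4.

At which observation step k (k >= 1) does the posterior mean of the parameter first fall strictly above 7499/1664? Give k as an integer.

obs 1: x=-1 → posterior Inverse-Gamma(11/2, 23/2)
obs 2: x=-5 → posterior Inverse-Gamma(6, 16)
obs 3: x=-5/4 → posterior Inverse-Gamma(13/2, 521/32)
obs 4: x=-6 → posterior Inverse-Gamma(7, 777/32)
obs 5: x=2 → posterior Inverse-Gamma(15/2, 1033/32)
obs 6: x=-1/4 → posterior Inverse-Gamma(8, 541/16)

k = 5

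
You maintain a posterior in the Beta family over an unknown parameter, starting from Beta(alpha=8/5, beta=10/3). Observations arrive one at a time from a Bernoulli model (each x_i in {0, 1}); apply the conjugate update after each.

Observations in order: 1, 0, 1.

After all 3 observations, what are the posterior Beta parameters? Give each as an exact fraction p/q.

obs 1: x=1 → posterior Beta(13/5, 10/3)
obs 2: x=0 → posterior Beta(13/5, 13/3)
obs 3: x=1 → posterior Beta(18/5, 13/3)

alpha=18/5, beta=13/3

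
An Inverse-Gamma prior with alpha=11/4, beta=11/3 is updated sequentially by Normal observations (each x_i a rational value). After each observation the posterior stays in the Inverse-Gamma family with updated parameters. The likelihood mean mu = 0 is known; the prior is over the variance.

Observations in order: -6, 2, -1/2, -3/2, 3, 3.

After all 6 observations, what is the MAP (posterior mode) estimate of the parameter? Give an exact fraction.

obs 1: x=-6 → posterior Inverse-Gamma(13/4, 65/3)
obs 2: x=2 → posterior Inverse-Gamma(15/4, 71/3)
obs 3: x=-1/2 → posterior Inverse-Gamma(17/4, 571/24)
obs 4: x=-3/2 → posterior Inverse-Gamma(19/4, 299/12)
obs 5: x=3 → posterior Inverse-Gamma(21/4, 353/12)
obs 6: x=3 → posterior Inverse-Gamma(23/4, 407/12)

407/81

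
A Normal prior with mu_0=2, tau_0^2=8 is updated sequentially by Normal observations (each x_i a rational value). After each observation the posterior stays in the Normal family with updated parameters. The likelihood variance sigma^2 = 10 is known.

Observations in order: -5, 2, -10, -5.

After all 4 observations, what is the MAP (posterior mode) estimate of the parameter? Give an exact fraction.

obs 1: x=-5 → posterior Normal(-10/9, 40/9)
obs 2: x=2 → posterior Normal(-2/13, 40/13)
obs 3: x=-10 → posterior Normal(-42/17, 40/17)
obs 4: x=-5 → posterior Normal(-62/21, 40/21)

-62/21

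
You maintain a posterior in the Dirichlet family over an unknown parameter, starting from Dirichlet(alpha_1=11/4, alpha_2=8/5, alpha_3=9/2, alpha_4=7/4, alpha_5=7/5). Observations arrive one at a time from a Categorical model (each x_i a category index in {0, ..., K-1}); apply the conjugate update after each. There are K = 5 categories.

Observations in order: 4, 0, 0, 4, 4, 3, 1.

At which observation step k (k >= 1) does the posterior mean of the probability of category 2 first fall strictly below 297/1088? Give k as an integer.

obs 1: x=4 → posterior Dirichlet(11/4, 8/5, 9/2, 7/4, 12/5)
obs 2: x=0 → posterior Dirichlet(15/4, 8/5, 9/2, 7/4, 12/5)
obs 3: x=0 → posterior Dirichlet(19/4, 8/5, 9/2, 7/4, 12/5)
obs 4: x=4 → posterior Dirichlet(19/4, 8/5, 9/2, 7/4, 17/5)
obs 5: x=4 → posterior Dirichlet(19/4, 8/5, 9/2, 7/4, 22/5)
obs 6: x=3 → posterior Dirichlet(19/4, 8/5, 9/2, 11/4, 22/5)
obs 7: x=1 → posterior Dirichlet(19/4, 13/5, 9/2, 11/4, 22/5)

k = 5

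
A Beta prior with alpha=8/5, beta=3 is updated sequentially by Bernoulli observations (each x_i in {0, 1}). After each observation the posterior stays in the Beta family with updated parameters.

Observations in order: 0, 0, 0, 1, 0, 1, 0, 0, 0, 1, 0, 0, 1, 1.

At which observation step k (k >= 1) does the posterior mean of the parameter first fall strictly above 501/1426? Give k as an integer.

k = 14

obs 1: x=0 → posterior Beta(8/5, 4)
obs 2: x=0 → posterior Beta(8/5, 5)
obs 3: x=0 → posterior Beta(8/5, 6)
obs 4: x=1 → posterior Beta(13/5, 6)
obs 5: x=0 → posterior Beta(13/5, 7)
obs 6: x=1 → posterior Beta(18/5, 7)
obs 7: x=0 → posterior Beta(18/5, 8)
obs 8: x=0 → posterior Beta(18/5, 9)
obs 9: x=0 → posterior Beta(18/5, 10)
obs 10: x=1 → posterior Beta(23/5, 10)
obs 11: x=0 → posterior Beta(23/5, 11)
obs 12: x=0 → posterior Beta(23/5, 12)
obs 13: x=1 → posterior Beta(28/5, 12)
obs 14: x=1 → posterior Beta(33/5, 12)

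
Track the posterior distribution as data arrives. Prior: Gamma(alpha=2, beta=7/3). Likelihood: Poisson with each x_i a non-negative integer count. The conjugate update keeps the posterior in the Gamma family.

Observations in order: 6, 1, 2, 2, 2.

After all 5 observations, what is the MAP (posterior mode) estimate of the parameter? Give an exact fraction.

obs 1: x=6 → posterior Gamma(8, 10/3)
obs 2: x=1 → posterior Gamma(9, 13/3)
obs 3: x=2 → posterior Gamma(11, 16/3)
obs 4: x=2 → posterior Gamma(13, 19/3)
obs 5: x=2 → posterior Gamma(15, 22/3)

21/11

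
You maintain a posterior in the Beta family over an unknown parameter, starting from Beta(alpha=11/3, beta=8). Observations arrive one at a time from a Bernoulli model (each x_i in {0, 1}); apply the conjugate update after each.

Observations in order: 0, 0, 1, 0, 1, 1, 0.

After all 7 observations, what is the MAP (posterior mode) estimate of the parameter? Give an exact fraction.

17/50

obs 1: x=0 → posterior Beta(11/3, 9)
obs 2: x=0 → posterior Beta(11/3, 10)
obs 3: x=1 → posterior Beta(14/3, 10)
obs 4: x=0 → posterior Beta(14/3, 11)
obs 5: x=1 → posterior Beta(17/3, 11)
obs 6: x=1 → posterior Beta(20/3, 11)
obs 7: x=0 → posterior Beta(20/3, 12)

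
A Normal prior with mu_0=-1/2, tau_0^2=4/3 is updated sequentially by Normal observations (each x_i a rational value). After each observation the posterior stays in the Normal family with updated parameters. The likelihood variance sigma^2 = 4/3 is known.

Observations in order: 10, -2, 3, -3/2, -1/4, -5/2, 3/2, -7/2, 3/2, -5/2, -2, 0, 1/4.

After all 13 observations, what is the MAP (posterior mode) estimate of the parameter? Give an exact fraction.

obs 1: x=10 → posterior Normal(19/4, 2/3)
obs 2: x=-2 → posterior Normal(5/2, 4/9)
obs 3: x=3 → posterior Normal(21/8, 1/3)
obs 4: x=-3/2 → posterior Normal(9/5, 4/15)
obs 5: x=-1/4 → posterior Normal(35/24, 2/9)
obs 6: x=-5/2 → posterior Normal(25/28, 4/21)
obs 7: x=3/2 → posterior Normal(31/32, 1/6)
obs 8: x=-7/2 → posterior Normal(17/36, 4/27)
obs 9: x=3/2 → posterior Normal(23/40, 2/15)
obs 10: x=-5/2 → posterior Normal(13/44, 4/33)
obs 11: x=-2 → posterior Normal(5/48, 1/9)
obs 12: x=0 → posterior Normal(5/52, 4/39)
obs 13: x=1/4 → posterior Normal(3/28, 2/21)

3/28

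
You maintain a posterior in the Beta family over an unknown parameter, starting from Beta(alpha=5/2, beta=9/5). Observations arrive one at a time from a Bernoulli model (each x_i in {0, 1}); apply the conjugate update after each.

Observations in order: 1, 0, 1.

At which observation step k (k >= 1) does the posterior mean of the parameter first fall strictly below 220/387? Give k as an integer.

k = 2

obs 1: x=1 → posterior Beta(7/2, 9/5)
obs 2: x=0 → posterior Beta(7/2, 14/5)
obs 3: x=1 → posterior Beta(9/2, 14/5)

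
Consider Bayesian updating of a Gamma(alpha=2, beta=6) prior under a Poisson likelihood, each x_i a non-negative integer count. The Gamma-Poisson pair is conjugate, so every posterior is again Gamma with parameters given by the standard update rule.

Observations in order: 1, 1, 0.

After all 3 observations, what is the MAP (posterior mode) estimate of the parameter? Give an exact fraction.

1/3

obs 1: x=1 → posterior Gamma(3, 7)
obs 2: x=1 → posterior Gamma(4, 8)
obs 3: x=0 → posterior Gamma(4, 9)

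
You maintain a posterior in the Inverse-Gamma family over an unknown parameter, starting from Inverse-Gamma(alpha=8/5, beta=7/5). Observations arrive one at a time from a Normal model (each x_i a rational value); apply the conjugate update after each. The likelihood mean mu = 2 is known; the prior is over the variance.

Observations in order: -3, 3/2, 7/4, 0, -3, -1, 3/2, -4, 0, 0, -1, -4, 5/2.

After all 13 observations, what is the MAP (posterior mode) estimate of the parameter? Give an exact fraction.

12449/1456

obs 1: x=-3 → posterior Inverse-Gamma(21/10, 139/10)
obs 2: x=3/2 → posterior Inverse-Gamma(13/5, 561/40)
obs 3: x=7/4 → posterior Inverse-Gamma(31/10, 2249/160)
obs 4: x=0 → posterior Inverse-Gamma(18/5, 2569/160)
obs 5: x=-3 → posterior Inverse-Gamma(41/10, 4569/160)
obs 6: x=-1 → posterior Inverse-Gamma(23/5, 5289/160)
obs 7: x=3/2 → posterior Inverse-Gamma(51/10, 5309/160)
obs 8: x=-4 → posterior Inverse-Gamma(28/5, 8189/160)
obs 9: x=0 → posterior Inverse-Gamma(61/10, 8509/160)
obs 10: x=0 → posterior Inverse-Gamma(33/5, 8829/160)
obs 11: x=-1 → posterior Inverse-Gamma(71/10, 9549/160)
obs 12: x=-4 → posterior Inverse-Gamma(38/5, 12429/160)
obs 13: x=5/2 → posterior Inverse-Gamma(81/10, 12449/160)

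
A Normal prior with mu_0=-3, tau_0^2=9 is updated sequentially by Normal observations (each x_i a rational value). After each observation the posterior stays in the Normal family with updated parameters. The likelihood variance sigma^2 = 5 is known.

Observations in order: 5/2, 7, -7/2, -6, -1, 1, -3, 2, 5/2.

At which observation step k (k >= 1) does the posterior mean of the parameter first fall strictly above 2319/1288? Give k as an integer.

obs 1: x=5/2 → posterior Normal(15/28, 45/14)
obs 2: x=7 → posterior Normal(141/46, 45/23)
obs 3: x=-7/2 → posterior Normal(39/32, 45/32)
obs 4: x=-6 → posterior Normal(-15/41, 45/41)
obs 5: x=-1 → posterior Normal(-12/25, 9/10)
obs 6: x=1 → posterior Normal(-15/59, 45/59)
obs 7: x=-3 → posterior Normal(-21/34, 45/68)
obs 8: x=2 → posterior Normal(-24/77, 45/77)
obs 9: x=5/2 → posterior Normal(-3/172, 45/86)

k = 2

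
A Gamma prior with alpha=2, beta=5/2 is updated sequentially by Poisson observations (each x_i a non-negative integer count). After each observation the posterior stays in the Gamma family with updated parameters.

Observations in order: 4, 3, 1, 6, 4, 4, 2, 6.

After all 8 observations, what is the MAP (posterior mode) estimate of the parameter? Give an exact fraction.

62/21

obs 1: x=4 → posterior Gamma(6, 7/2)
obs 2: x=3 → posterior Gamma(9, 9/2)
obs 3: x=1 → posterior Gamma(10, 11/2)
obs 4: x=6 → posterior Gamma(16, 13/2)
obs 5: x=4 → posterior Gamma(20, 15/2)
obs 6: x=4 → posterior Gamma(24, 17/2)
obs 7: x=2 → posterior Gamma(26, 19/2)
obs 8: x=6 → posterior Gamma(32, 21/2)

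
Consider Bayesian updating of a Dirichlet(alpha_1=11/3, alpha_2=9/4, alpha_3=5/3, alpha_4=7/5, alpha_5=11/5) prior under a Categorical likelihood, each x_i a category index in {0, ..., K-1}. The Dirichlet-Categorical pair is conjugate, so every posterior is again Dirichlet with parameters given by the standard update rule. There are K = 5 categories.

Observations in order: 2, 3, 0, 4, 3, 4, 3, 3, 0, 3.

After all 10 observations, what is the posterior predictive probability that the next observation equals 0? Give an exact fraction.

obs 1: x=2 → posterior Dirichlet(11/3, 9/4, 8/3, 7/5, 11/5)
obs 2: x=3 → posterior Dirichlet(11/3, 9/4, 8/3, 12/5, 11/5)
obs 3: x=0 → posterior Dirichlet(14/3, 9/4, 8/3, 12/5, 11/5)
obs 4: x=4 → posterior Dirichlet(14/3, 9/4, 8/3, 12/5, 16/5)
obs 5: x=3 → posterior Dirichlet(14/3, 9/4, 8/3, 17/5, 16/5)
obs 6: x=4 → posterior Dirichlet(14/3, 9/4, 8/3, 17/5, 21/5)
obs 7: x=3 → posterior Dirichlet(14/3, 9/4, 8/3, 22/5, 21/5)
obs 8: x=3 → posterior Dirichlet(14/3, 9/4, 8/3, 27/5, 21/5)
obs 9: x=0 → posterior Dirichlet(17/3, 9/4, 8/3, 27/5, 21/5)
obs 10: x=3 → posterior Dirichlet(17/3, 9/4, 8/3, 32/5, 21/5)

340/1271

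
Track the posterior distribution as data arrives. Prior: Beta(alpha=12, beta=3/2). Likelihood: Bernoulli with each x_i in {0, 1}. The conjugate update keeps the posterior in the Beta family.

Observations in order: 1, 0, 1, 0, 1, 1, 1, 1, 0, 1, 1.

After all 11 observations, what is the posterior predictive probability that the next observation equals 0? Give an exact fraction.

obs 1: x=1 → posterior Beta(13, 3/2)
obs 2: x=0 → posterior Beta(13, 5/2)
obs 3: x=1 → posterior Beta(14, 5/2)
obs 4: x=0 → posterior Beta(14, 7/2)
obs 5: x=1 → posterior Beta(15, 7/2)
obs 6: x=1 → posterior Beta(16, 7/2)
obs 7: x=1 → posterior Beta(17, 7/2)
obs 8: x=1 → posterior Beta(18, 7/2)
obs 9: x=0 → posterior Beta(18, 9/2)
obs 10: x=1 → posterior Beta(19, 9/2)
obs 11: x=1 → posterior Beta(20, 9/2)

9/49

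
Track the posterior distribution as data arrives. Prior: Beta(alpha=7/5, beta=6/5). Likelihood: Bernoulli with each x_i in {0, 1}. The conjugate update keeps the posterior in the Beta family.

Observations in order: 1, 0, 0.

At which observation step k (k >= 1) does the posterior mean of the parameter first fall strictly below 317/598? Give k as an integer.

k = 2

obs 1: x=1 → posterior Beta(12/5, 6/5)
obs 2: x=0 → posterior Beta(12/5, 11/5)
obs 3: x=0 → posterior Beta(12/5, 16/5)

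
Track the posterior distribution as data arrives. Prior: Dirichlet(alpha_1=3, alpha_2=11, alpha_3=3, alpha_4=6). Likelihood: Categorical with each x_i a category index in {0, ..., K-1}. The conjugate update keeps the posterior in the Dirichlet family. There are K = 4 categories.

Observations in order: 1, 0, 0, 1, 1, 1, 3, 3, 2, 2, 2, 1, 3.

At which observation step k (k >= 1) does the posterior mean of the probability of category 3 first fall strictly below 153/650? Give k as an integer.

obs 1: x=1 → posterior Dirichlet(3, 12, 3, 6)
obs 2: x=0 → posterior Dirichlet(4, 12, 3, 6)
obs 3: x=0 → posterior Dirichlet(5, 12, 3, 6)
obs 4: x=1 → posterior Dirichlet(5, 13, 3, 6)
obs 5: x=1 → posterior Dirichlet(5, 14, 3, 6)
obs 6: x=1 → posterior Dirichlet(5, 15, 3, 6)
obs 7: x=3 → posterior Dirichlet(5, 15, 3, 7)
obs 8: x=3 → posterior Dirichlet(5, 15, 3, 8)
obs 9: x=2 → posterior Dirichlet(5, 15, 4, 8)
obs 10: x=2 → posterior Dirichlet(5, 15, 5, 8)
obs 11: x=2 → posterior Dirichlet(5, 15, 6, 8)
obs 12: x=1 → posterior Dirichlet(5, 16, 6, 8)
obs 13: x=3 → posterior Dirichlet(5, 16, 6, 9)

k = 3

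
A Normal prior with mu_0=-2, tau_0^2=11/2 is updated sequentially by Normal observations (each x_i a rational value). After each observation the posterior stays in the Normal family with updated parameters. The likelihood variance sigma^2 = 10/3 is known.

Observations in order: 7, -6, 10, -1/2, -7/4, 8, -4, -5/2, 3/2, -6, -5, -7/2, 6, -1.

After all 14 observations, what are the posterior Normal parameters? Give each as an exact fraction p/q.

obs 1: x=7 → posterior Normal(191/53, 110/53)
obs 2: x=-6 → posterior Normal(-7/86, 55/43)
obs 3: x=10 → posterior Normal(19/7, 110/119)
obs 4: x=-1/2 → posterior Normal(613/304, 55/76)
obs 5: x=-7/4 → posterior Normal(199/148, 22/37)
obs 6: x=8 → posterior Normal(2051/872, 55/109)
obs 7: x=-4 → posterior Normal(1523/1004, 110/251)
obs 8: x=-5/2 → posterior Normal(1193/1136, 55/142)
obs 9: x=3/2 → posterior Normal(1391/1268, 110/317)
obs 10: x=-6 → posterior Normal(599/1400, 11/35)
obs 11: x=-5 → posterior Normal(-61/1532, 110/383)
obs 12: x=-7/2 → posterior Normal(-523/1664, 55/208)
obs 13: x=6 → posterior Normal(269/1796, 110/449)
obs 14: x=-1 → posterior Normal(137/1928, 55/241)

mu_0=137/1928, tau_0^2=55/241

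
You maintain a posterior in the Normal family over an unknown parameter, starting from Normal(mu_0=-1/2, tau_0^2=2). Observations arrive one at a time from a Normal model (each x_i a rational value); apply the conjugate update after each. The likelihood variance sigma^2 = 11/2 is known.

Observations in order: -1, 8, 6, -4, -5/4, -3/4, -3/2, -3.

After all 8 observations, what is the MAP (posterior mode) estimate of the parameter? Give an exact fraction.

obs 1: x=-1 → posterior Normal(-19/30, 22/15)
obs 2: x=8 → posterior Normal(45/38, 22/19)
obs 3: x=6 → posterior Normal(93/46, 22/23)
obs 4: x=-4 → posterior Normal(61/54, 22/27)
obs 5: x=-5/4 → posterior Normal(51/62, 22/31)
obs 6: x=-3/4 → posterior Normal(9/14, 22/35)
obs 7: x=-3/2 → posterior Normal(11/26, 22/39)
obs 8: x=-3 → posterior Normal(9/86, 22/43)

9/86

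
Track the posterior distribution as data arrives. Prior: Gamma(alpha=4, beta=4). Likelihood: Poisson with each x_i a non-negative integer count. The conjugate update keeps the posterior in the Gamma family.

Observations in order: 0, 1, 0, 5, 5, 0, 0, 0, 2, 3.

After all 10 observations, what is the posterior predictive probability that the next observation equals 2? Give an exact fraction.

obs 1: x=0 → posterior Gamma(4, 5)
obs 2: x=1 → posterior Gamma(5, 6)
obs 3: x=0 → posterior Gamma(5, 7)
obs 4: x=5 → posterior Gamma(10, 8)
obs 5: x=5 → posterior Gamma(15, 9)
obs 6: x=0 → posterior Gamma(15, 10)
obs 7: x=0 → posterior Gamma(15, 11)
obs 8: x=0 → posterior Gamma(15, 12)
obs 9: x=2 → posterior Gamma(17, 13)
obs 10: x=3 → posterior Gamma(20, 14)

1171355575953987221848064/4987885095119476318359375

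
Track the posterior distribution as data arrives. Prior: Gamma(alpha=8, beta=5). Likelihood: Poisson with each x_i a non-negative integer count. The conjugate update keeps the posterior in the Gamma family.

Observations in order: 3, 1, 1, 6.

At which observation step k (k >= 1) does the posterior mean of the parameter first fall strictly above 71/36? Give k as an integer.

obs 1: x=3 → posterior Gamma(11, 6)
obs 2: x=1 → posterior Gamma(12, 7)
obs 3: x=1 → posterior Gamma(13, 8)
obs 4: x=6 → posterior Gamma(19, 9)

k = 4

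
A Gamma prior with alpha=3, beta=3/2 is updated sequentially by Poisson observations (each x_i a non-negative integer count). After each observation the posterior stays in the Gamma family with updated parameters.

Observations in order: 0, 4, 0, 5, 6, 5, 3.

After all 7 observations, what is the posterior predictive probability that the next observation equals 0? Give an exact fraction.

obs 1: x=0 → posterior Gamma(3, 5/2)
obs 2: x=4 → posterior Gamma(7, 7/2)
obs 3: x=0 → posterior Gamma(7, 9/2)
obs 4: x=5 → posterior Gamma(12, 11/2)
obs 5: x=6 → posterior Gamma(18, 13/2)
obs 6: x=5 → posterior Gamma(23, 15/2)
obs 7: x=3 → posterior Gamma(26, 17/2)

98100666009922840441972689847969/1768453418076865701195582595329481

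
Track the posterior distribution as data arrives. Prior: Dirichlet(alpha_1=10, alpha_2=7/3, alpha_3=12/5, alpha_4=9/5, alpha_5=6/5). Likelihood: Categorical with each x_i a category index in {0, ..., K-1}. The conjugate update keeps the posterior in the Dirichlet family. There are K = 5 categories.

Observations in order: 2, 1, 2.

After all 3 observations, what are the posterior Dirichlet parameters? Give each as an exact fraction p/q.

obs 1: x=2 → posterior Dirichlet(10, 7/3, 17/5, 9/5, 6/5)
obs 2: x=1 → posterior Dirichlet(10, 10/3, 17/5, 9/5, 6/5)
obs 3: x=2 → posterior Dirichlet(10, 10/3, 22/5, 9/5, 6/5)

alpha_1=10, alpha_2=10/3, alpha_3=22/5, alpha_4=9/5, alpha_5=6/5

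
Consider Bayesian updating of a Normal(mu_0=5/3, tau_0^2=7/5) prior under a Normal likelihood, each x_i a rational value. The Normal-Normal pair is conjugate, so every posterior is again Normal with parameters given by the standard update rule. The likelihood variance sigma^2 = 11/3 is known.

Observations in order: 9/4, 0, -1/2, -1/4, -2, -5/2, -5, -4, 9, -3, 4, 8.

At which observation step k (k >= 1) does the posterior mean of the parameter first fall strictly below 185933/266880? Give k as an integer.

obs 1: x=9/4 → posterior Normal(1667/912, 77/76)
obs 2: x=0 → posterior Normal(1667/1164, 77/97)
obs 3: x=-1/2 → posterior Normal(1541/1416, 77/118)
obs 4: x=-1/4 → posterior Normal(739/834, 77/139)
obs 5: x=-2 → posterior Normal(487/960, 77/160)
obs 6: x=-5/2 → posterior Normal(86/543, 77/181)
obs 7: x=-5 → posterior Normal(-229/606, 77/202)
obs 8: x=-4 → posterior Normal(-481/669, 77/223)
obs 9: x=9 → posterior Normal(43/366, 77/244)
obs 10: x=-3 → posterior Normal(-103/795, 77/265)
obs 11: x=4 → posterior Normal(149/858, 7/26)
obs 12: x=8 → posterior Normal(653/921, 77/307)

k = 5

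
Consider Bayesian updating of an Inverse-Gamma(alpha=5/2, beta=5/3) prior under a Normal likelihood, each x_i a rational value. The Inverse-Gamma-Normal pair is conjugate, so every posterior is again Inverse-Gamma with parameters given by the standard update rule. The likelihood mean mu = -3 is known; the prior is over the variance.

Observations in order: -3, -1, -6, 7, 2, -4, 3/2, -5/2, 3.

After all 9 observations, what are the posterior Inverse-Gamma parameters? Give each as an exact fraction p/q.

alpha=7, beta=1193/12

obs 1: x=-3 → posterior Inverse-Gamma(3, 5/3)
obs 2: x=-1 → posterior Inverse-Gamma(7/2, 11/3)
obs 3: x=-6 → posterior Inverse-Gamma(4, 49/6)
obs 4: x=7 → posterior Inverse-Gamma(9/2, 349/6)
obs 5: x=2 → posterior Inverse-Gamma(5, 212/3)
obs 6: x=-4 → posterior Inverse-Gamma(11/2, 427/6)
obs 7: x=3/2 → posterior Inverse-Gamma(6, 1951/24)
obs 8: x=-5/2 → posterior Inverse-Gamma(13/2, 977/12)
obs 9: x=3 → posterior Inverse-Gamma(7, 1193/12)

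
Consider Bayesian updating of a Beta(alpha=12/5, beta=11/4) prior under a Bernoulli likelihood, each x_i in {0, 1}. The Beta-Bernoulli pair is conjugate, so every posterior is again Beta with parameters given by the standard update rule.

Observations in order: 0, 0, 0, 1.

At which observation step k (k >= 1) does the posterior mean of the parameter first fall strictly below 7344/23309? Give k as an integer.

obs 1: x=0 → posterior Beta(12/5, 15/4)
obs 2: x=0 → posterior Beta(12/5, 19/4)
obs 3: x=0 → posterior Beta(12/5, 23/4)
obs 4: x=1 → posterior Beta(17/5, 23/4)

k = 3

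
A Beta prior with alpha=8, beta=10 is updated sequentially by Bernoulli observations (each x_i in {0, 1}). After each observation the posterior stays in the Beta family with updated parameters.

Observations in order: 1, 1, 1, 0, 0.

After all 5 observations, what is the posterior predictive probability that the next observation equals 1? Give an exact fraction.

obs 1: x=1 → posterior Beta(9, 10)
obs 2: x=1 → posterior Beta(10, 10)
obs 3: x=1 → posterior Beta(11, 10)
obs 4: x=0 → posterior Beta(11, 11)
obs 5: x=0 → posterior Beta(11, 12)

11/23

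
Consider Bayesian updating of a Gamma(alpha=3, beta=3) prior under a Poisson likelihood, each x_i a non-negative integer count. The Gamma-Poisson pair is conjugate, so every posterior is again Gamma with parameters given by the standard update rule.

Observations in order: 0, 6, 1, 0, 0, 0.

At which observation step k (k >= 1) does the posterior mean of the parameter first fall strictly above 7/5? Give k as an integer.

k = 2

obs 1: x=0 → posterior Gamma(3, 4)
obs 2: x=6 → posterior Gamma(9, 5)
obs 3: x=1 → posterior Gamma(10, 6)
obs 4: x=0 → posterior Gamma(10, 7)
obs 5: x=0 → posterior Gamma(10, 8)
obs 6: x=0 → posterior Gamma(10, 9)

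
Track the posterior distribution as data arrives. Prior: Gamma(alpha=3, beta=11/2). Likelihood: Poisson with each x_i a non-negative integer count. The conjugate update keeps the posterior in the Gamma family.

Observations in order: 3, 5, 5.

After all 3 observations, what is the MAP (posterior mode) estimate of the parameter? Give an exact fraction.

obs 1: x=3 → posterior Gamma(6, 13/2)
obs 2: x=5 → posterior Gamma(11, 15/2)
obs 3: x=5 → posterior Gamma(16, 17/2)

30/17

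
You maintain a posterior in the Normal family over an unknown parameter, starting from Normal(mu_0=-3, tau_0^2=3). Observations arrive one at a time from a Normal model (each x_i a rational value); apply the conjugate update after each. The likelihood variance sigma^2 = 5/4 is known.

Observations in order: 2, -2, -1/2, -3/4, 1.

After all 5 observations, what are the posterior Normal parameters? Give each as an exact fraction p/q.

obs 1: x=2 → posterior Normal(9/17, 15/17)
obs 2: x=-2 → posterior Normal(-15/29, 15/29)
obs 3: x=-1/2 → posterior Normal(-21/41, 15/41)
obs 4: x=-3/4 → posterior Normal(-30/53, 15/53)
obs 5: x=1 → posterior Normal(-18/65, 3/13)

mu_0=-18/65, tau_0^2=3/13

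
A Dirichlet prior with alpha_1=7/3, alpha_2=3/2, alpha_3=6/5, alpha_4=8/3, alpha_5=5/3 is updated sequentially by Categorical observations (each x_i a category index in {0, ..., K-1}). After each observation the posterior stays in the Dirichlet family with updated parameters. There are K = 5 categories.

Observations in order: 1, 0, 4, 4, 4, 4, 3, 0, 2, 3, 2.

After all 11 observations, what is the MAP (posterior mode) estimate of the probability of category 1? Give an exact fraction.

obs 1: x=1 → posterior Dirichlet(7/3, 5/2, 6/5, 8/3, 5/3)
obs 2: x=0 → posterior Dirichlet(10/3, 5/2, 6/5, 8/3, 5/3)
obs 3: x=4 → posterior Dirichlet(10/3, 5/2, 6/5, 8/3, 8/3)
obs 4: x=4 → posterior Dirichlet(10/3, 5/2, 6/5, 8/3, 11/3)
obs 5: x=4 → posterior Dirichlet(10/3, 5/2, 6/5, 8/3, 14/3)
obs 6: x=4 → posterior Dirichlet(10/3, 5/2, 6/5, 8/3, 17/3)
obs 7: x=3 → posterior Dirichlet(10/3, 5/2, 6/5, 11/3, 17/3)
obs 8: x=0 → posterior Dirichlet(13/3, 5/2, 6/5, 11/3, 17/3)
obs 9: x=2 → posterior Dirichlet(13/3, 5/2, 11/5, 11/3, 17/3)
obs 10: x=3 → posterior Dirichlet(13/3, 5/2, 11/5, 14/3, 17/3)
obs 11: x=2 → posterior Dirichlet(13/3, 5/2, 16/5, 14/3, 17/3)

45/461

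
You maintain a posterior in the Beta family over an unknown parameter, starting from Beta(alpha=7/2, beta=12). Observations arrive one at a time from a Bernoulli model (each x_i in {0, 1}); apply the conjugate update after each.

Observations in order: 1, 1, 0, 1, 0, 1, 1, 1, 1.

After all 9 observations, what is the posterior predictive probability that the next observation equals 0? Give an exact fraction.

obs 1: x=1 → posterior Beta(9/2, 12)
obs 2: x=1 → posterior Beta(11/2, 12)
obs 3: x=0 → posterior Beta(11/2, 13)
obs 4: x=1 → posterior Beta(13/2, 13)
obs 5: x=0 → posterior Beta(13/2, 14)
obs 6: x=1 → posterior Beta(15/2, 14)
obs 7: x=1 → posterior Beta(17/2, 14)
obs 8: x=1 → posterior Beta(19/2, 14)
obs 9: x=1 → posterior Beta(21/2, 14)

4/7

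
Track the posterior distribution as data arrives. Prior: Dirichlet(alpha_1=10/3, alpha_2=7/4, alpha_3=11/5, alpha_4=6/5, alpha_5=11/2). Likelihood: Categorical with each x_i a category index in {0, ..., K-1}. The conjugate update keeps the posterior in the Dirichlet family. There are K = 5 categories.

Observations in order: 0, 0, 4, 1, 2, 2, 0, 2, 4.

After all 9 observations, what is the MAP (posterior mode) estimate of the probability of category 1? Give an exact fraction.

105/1079

obs 1: x=0 → posterior Dirichlet(13/3, 7/4, 11/5, 6/5, 11/2)
obs 2: x=0 → posterior Dirichlet(16/3, 7/4, 11/5, 6/5, 11/2)
obs 3: x=4 → posterior Dirichlet(16/3, 7/4, 11/5, 6/5, 13/2)
obs 4: x=1 → posterior Dirichlet(16/3, 11/4, 11/5, 6/5, 13/2)
obs 5: x=2 → posterior Dirichlet(16/3, 11/4, 16/5, 6/5, 13/2)
obs 6: x=2 → posterior Dirichlet(16/3, 11/4, 21/5, 6/5, 13/2)
obs 7: x=0 → posterior Dirichlet(19/3, 11/4, 21/5, 6/5, 13/2)
obs 8: x=2 → posterior Dirichlet(19/3, 11/4, 26/5, 6/5, 13/2)
obs 9: x=4 → posterior Dirichlet(19/3, 11/4, 26/5, 6/5, 15/2)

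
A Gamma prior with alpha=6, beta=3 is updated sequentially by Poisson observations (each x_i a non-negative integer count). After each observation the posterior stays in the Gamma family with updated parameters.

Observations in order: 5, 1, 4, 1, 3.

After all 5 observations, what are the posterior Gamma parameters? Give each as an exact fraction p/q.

alpha=20, beta=8

obs 1: x=5 → posterior Gamma(11, 4)
obs 2: x=1 → posterior Gamma(12, 5)
obs 3: x=4 → posterior Gamma(16, 6)
obs 4: x=1 → posterior Gamma(17, 7)
obs 5: x=3 → posterior Gamma(20, 8)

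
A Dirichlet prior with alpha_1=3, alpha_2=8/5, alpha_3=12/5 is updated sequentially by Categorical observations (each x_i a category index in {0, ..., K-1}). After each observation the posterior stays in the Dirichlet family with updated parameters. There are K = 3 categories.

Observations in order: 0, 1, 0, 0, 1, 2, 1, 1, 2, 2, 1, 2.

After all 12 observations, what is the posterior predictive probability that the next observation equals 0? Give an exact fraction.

obs 1: x=0 → posterior Dirichlet(4, 8/5, 12/5)
obs 2: x=1 → posterior Dirichlet(4, 13/5, 12/5)
obs 3: x=0 → posterior Dirichlet(5, 13/5, 12/5)
obs 4: x=0 → posterior Dirichlet(6, 13/5, 12/5)
obs 5: x=1 → posterior Dirichlet(6, 18/5, 12/5)
obs 6: x=2 → posterior Dirichlet(6, 18/5, 17/5)
obs 7: x=1 → posterior Dirichlet(6, 23/5, 17/5)
obs 8: x=1 → posterior Dirichlet(6, 28/5, 17/5)
obs 9: x=2 → posterior Dirichlet(6, 28/5, 22/5)
obs 10: x=2 → posterior Dirichlet(6, 28/5, 27/5)
obs 11: x=1 → posterior Dirichlet(6, 33/5, 27/5)
obs 12: x=2 → posterior Dirichlet(6, 33/5, 32/5)

6/19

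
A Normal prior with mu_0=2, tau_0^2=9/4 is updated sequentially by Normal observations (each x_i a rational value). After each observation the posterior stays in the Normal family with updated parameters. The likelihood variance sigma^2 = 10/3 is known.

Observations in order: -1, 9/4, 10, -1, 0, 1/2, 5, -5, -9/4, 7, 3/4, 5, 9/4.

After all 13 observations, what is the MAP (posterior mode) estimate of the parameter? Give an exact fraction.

1429/782

obs 1: x=-1 → posterior Normal(53/67, 90/67)
obs 2: x=9/4 → posterior Normal(455/376, 45/47)
obs 3: x=10 → posterior Normal(1535/484, 90/121)
obs 4: x=-1 → posterior Normal(1427/592, 45/74)
obs 5: x=0 → posterior Normal(1427/700, 18/35)
obs 6: x=1/2 → posterior Normal(1481/808, 45/101)
obs 7: x=5 → posterior Normal(2021/916, 90/229)
obs 8: x=-5 → posterior Normal(1481/1024, 45/128)
obs 9: x=-9/4 → posterior Normal(619/566, 90/283)
obs 10: x=7 → posterior Normal(997/620, 9/31)
obs 11: x=3/4 → posterior Normal(2075/1348, 90/337)
obs 12: x=5 → posterior Normal(2615/1456, 45/182)
obs 13: x=9/4 → posterior Normal(1429/782, 90/391)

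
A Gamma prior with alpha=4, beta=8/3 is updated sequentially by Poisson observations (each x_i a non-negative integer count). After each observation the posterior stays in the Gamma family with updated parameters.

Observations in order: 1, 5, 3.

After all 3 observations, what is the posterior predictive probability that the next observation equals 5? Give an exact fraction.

3723338878708032742977/65536000000000000000000

obs 1: x=1 → posterior Gamma(5, 11/3)
obs 2: x=5 → posterior Gamma(10, 14/3)
obs 3: x=3 → posterior Gamma(13, 17/3)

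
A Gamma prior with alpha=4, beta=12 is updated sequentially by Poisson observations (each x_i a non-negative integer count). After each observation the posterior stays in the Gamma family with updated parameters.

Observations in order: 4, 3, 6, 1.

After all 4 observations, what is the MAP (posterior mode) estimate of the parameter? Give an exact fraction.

obs 1: x=4 → posterior Gamma(8, 13)
obs 2: x=3 → posterior Gamma(11, 14)
obs 3: x=6 → posterior Gamma(17, 15)
obs 4: x=1 → posterior Gamma(18, 16)

17/16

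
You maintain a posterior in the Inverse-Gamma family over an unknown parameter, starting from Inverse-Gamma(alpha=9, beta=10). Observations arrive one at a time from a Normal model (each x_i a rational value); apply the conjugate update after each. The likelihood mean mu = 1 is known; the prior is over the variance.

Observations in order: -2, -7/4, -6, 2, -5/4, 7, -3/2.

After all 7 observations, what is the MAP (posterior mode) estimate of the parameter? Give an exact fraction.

119/24

obs 1: x=-2 → posterior Inverse-Gamma(19/2, 29/2)
obs 2: x=-7/4 → posterior Inverse-Gamma(10, 585/32)
obs 3: x=-6 → posterior Inverse-Gamma(21/2, 1369/32)
obs 4: x=2 → posterior Inverse-Gamma(11, 1385/32)
obs 5: x=-5/4 → posterior Inverse-Gamma(23/2, 733/16)
obs 6: x=7 → posterior Inverse-Gamma(12, 1021/16)
obs 7: x=-3/2 → posterior Inverse-Gamma(25/2, 1071/16)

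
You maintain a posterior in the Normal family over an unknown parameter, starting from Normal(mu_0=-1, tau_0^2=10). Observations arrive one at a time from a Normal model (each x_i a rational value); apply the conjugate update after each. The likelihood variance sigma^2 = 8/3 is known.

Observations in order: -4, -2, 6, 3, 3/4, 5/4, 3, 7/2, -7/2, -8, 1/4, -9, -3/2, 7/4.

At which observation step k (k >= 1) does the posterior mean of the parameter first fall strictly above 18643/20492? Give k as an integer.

obs 1: x=-4 → posterior Normal(-64/19, 40/19)
obs 2: x=-2 → posterior Normal(-47/17, 20/17)
obs 3: x=6 → posterior Normal(-4/49, 40/49)
obs 4: x=3 → posterior Normal(41/64, 5/8)
obs 5: x=3/4 → posterior Normal(209/316, 40/79)
obs 6: x=5/4 → posterior Normal(71/94, 20/47)
obs 7: x=3 → posterior Normal(116/109, 40/109)
obs 8: x=7/2 → posterior Normal(337/248, 10/31)
obs 9: x=-7/2 → posterior Normal(116/139, 40/139)
obs 10: x=-8 → posterior Normal(-2/77, 20/77)
obs 11: x=1/4 → posterior Normal(-1/676, 40/169)
obs 12: x=-9 → posterior Normal(-541/736, 5/23)
obs 13: x=-3/2 → posterior Normal(-631/796, 40/199)
obs 14: x=7/4 → posterior Normal(-263/428, 20/107)

k = 7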